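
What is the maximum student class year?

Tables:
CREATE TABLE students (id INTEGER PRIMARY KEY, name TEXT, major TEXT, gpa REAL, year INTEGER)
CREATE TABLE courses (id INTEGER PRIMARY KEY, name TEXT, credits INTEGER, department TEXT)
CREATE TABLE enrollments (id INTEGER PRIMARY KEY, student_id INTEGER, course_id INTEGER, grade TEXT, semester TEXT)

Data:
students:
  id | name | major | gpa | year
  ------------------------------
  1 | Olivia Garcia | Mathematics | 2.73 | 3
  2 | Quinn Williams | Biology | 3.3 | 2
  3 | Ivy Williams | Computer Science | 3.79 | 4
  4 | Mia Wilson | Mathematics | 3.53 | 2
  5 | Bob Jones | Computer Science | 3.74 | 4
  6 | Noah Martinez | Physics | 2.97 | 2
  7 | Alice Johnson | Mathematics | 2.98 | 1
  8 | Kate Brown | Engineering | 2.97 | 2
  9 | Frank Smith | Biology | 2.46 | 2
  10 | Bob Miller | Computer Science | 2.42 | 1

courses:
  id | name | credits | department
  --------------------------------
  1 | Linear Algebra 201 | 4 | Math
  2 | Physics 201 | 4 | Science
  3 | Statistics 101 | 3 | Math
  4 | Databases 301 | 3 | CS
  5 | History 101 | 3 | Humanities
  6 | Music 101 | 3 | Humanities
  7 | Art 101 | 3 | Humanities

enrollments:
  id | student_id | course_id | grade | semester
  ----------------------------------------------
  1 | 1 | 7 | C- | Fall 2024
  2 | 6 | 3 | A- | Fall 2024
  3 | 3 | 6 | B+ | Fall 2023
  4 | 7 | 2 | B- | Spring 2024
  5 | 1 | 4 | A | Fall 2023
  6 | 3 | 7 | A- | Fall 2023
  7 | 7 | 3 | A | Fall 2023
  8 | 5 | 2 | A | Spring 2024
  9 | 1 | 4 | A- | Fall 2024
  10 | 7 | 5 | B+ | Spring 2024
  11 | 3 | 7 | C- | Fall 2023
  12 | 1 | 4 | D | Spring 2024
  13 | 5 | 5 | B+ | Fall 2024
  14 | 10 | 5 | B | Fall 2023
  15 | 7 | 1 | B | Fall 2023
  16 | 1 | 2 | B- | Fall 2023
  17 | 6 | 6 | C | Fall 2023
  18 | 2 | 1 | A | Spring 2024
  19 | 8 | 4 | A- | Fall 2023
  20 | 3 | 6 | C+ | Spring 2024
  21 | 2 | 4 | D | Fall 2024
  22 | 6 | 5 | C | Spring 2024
SELECT MAX(year) FROM students

Execution result:
4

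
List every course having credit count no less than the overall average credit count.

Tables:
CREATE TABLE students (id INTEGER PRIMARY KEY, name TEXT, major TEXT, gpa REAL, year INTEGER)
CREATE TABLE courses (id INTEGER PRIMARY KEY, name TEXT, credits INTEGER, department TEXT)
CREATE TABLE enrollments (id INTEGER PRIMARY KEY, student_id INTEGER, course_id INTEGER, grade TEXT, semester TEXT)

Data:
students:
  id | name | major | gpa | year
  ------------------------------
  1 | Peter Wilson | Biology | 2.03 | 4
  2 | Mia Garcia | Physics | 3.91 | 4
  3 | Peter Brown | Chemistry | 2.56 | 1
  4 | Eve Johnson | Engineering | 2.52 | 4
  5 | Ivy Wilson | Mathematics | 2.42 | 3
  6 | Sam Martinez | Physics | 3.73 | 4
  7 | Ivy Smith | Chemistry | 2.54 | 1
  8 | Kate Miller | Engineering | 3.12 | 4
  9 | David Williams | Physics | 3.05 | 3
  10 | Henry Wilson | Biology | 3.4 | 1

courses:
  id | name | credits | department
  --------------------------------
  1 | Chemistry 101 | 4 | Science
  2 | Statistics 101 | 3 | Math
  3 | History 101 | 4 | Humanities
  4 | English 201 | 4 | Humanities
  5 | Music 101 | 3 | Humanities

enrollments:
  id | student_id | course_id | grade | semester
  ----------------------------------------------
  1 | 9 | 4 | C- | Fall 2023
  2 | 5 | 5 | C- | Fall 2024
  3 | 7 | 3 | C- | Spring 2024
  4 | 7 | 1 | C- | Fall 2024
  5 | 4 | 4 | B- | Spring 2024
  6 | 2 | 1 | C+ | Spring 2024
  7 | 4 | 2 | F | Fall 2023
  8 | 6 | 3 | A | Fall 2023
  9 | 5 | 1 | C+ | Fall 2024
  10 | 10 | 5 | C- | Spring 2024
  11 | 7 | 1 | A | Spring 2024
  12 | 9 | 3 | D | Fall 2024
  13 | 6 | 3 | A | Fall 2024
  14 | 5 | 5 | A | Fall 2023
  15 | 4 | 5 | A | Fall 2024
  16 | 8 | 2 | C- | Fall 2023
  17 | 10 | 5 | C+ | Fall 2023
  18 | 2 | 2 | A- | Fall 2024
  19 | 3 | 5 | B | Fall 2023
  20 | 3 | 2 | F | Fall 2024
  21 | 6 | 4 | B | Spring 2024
SELECT name, credits FROM courses WHERE credits >= (SELECT AVG(credits) FROM courses)

Execution result:
name | credits
Chemistry 101 | 4
History 101 | 4
English 201 | 4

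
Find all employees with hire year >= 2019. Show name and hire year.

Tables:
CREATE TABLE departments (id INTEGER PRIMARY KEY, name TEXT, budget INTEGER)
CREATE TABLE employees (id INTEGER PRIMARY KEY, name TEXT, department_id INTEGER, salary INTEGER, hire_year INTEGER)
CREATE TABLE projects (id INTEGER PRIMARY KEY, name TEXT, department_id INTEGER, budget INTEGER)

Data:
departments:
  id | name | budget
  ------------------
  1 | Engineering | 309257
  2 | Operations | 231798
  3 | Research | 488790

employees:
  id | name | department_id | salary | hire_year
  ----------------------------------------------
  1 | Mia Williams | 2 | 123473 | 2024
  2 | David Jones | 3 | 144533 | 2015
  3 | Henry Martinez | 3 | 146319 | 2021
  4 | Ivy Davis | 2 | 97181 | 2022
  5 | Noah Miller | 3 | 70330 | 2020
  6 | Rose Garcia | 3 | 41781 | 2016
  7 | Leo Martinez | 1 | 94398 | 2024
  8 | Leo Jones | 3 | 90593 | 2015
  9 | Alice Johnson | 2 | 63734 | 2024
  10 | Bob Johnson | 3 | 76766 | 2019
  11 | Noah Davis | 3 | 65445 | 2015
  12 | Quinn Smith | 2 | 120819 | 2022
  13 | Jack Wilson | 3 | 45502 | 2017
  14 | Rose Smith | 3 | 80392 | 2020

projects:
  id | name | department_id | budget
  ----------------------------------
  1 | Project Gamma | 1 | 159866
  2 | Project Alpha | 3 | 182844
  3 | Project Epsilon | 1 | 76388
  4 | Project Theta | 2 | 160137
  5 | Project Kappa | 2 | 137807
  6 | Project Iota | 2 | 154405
SELECT name, hire_year FROM employees WHERE hire_year >= 2019

Execution result:
name | hire_year
Mia Williams | 2024
Henry Martinez | 2021
Ivy Davis | 2022
Noah Miller | 2020
Leo Martinez | 2024
Alice Johnson | 2024
Bob Johnson | 2019
Quinn Smith | 2022
Rose Smith | 2020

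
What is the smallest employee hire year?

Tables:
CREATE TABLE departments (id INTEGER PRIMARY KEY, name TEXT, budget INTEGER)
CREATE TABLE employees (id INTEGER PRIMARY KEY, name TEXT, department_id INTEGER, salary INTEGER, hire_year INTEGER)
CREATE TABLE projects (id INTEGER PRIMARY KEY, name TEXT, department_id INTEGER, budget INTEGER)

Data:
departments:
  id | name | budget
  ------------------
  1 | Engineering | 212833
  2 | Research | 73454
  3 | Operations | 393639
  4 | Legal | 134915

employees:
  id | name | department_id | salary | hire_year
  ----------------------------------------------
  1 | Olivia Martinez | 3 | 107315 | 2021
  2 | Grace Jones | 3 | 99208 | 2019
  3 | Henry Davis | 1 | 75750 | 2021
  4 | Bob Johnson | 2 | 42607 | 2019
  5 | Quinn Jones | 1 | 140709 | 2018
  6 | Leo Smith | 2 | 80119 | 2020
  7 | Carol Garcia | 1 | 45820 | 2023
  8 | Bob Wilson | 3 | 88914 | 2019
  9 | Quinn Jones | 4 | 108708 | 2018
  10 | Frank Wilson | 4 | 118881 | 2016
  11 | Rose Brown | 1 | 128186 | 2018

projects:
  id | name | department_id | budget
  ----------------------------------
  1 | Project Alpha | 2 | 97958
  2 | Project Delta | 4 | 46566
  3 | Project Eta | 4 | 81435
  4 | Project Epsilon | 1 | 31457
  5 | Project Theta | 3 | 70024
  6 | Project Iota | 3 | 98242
SELECT MIN(hire_year) FROM employees

Execution result:
2016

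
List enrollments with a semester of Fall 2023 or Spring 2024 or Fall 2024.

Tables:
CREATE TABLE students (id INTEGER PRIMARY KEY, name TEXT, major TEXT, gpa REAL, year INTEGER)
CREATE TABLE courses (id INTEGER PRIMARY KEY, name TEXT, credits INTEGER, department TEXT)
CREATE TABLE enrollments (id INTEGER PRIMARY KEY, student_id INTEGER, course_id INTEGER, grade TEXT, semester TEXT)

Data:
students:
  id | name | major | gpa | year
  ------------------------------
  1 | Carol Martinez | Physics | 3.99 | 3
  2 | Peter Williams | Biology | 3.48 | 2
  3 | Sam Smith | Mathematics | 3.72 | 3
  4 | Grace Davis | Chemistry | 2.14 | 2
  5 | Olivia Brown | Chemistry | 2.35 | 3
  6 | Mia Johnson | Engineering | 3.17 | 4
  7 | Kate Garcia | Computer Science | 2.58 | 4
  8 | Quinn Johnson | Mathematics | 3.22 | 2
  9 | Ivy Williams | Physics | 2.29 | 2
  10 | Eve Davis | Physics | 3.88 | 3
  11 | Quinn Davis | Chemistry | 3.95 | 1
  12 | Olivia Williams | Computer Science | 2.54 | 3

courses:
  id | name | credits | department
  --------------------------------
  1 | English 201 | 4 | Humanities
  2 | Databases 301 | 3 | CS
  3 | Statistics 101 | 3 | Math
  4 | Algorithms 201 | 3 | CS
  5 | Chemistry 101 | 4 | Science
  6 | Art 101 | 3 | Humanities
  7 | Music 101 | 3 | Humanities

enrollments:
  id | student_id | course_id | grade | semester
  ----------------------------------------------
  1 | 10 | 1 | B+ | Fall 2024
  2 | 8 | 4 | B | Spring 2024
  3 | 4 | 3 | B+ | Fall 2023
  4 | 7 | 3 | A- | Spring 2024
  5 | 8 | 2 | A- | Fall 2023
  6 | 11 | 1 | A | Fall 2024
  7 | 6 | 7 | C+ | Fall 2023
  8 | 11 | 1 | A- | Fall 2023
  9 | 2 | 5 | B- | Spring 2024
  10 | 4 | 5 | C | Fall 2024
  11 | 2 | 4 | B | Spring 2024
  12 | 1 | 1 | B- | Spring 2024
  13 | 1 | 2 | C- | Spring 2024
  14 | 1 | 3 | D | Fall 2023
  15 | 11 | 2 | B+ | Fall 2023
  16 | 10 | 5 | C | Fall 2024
SELECT id, semester FROM enrollments WHERE semester IN ('Fall 2023', 'Spring 2024', 'Fall 2024')

Execution result:
id | semester
1 | Fall 2024
2 | Spring 2024
3 | Fall 2023
4 | Spring 2024
5 | Fall 2023
6 | Fall 2024
7 | Fall 2023
8 | Fall 2023
9 | Spring 2024
10 | Fall 2024
11 | Spring 2024
12 | Spring 2024
13 | Spring 2024
14 | Fall 2023
15 | Fall 2023
16 | Fall 2024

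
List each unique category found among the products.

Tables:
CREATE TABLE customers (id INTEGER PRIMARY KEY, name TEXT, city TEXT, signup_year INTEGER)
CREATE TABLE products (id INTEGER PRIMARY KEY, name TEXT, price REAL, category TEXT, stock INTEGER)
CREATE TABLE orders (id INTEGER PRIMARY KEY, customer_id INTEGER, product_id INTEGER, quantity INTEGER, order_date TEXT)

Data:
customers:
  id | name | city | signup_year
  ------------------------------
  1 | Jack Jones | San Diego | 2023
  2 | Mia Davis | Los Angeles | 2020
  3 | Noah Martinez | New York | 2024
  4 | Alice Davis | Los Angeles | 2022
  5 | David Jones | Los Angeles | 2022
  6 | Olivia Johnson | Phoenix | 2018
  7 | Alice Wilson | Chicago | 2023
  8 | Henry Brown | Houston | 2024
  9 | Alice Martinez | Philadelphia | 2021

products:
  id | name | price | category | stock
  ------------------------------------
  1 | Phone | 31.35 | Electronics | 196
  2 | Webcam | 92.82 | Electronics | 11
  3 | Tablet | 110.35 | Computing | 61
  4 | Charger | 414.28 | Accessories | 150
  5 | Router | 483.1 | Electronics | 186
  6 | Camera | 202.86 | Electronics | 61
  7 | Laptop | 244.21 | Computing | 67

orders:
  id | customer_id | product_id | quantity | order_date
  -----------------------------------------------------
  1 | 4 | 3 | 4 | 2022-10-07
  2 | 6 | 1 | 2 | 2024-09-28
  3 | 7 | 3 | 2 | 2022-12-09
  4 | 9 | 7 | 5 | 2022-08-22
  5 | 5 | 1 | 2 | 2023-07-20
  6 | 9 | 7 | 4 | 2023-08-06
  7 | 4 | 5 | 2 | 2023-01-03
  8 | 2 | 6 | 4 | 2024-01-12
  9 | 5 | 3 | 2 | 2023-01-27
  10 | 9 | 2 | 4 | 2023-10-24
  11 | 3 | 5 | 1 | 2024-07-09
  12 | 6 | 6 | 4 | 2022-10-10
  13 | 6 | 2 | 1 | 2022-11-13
SELECT DISTINCT category FROM products

Execution result:
category
Electronics
Computing
Accessories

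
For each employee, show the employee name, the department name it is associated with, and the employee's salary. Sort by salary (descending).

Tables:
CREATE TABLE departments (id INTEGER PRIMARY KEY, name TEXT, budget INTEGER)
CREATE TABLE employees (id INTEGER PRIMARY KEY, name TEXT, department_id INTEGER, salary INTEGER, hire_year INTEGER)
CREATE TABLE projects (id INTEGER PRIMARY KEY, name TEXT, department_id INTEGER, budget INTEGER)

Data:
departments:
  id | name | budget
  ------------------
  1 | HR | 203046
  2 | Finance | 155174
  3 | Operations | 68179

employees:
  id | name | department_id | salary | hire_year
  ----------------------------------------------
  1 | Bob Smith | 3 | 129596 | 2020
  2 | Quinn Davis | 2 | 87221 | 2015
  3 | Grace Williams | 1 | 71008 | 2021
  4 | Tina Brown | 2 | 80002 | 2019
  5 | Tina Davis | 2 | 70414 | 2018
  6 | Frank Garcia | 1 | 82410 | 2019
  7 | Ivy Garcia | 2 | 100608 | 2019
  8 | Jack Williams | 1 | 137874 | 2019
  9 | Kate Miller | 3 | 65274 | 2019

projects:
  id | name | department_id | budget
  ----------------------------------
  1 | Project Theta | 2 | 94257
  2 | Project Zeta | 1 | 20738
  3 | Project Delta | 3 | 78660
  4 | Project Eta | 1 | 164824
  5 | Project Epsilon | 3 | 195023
SELECT c.name, p.name AS department, c.salary FROM employees c JOIN departments p ON c.department_id = p.id ORDER BY c.salary DESC

Execution result:
name | department | salary
Jack Williams | HR | 137874
Bob Smith | Operations | 129596
Ivy Garcia | Finance | 100608
Quinn Davis | Finance | 87221
Frank Garcia | HR | 82410
Tina Brown | Finance | 80002
Grace Williams | HR | 71008
Tina Davis | Finance | 70414
Kate Miller | Operations | 65274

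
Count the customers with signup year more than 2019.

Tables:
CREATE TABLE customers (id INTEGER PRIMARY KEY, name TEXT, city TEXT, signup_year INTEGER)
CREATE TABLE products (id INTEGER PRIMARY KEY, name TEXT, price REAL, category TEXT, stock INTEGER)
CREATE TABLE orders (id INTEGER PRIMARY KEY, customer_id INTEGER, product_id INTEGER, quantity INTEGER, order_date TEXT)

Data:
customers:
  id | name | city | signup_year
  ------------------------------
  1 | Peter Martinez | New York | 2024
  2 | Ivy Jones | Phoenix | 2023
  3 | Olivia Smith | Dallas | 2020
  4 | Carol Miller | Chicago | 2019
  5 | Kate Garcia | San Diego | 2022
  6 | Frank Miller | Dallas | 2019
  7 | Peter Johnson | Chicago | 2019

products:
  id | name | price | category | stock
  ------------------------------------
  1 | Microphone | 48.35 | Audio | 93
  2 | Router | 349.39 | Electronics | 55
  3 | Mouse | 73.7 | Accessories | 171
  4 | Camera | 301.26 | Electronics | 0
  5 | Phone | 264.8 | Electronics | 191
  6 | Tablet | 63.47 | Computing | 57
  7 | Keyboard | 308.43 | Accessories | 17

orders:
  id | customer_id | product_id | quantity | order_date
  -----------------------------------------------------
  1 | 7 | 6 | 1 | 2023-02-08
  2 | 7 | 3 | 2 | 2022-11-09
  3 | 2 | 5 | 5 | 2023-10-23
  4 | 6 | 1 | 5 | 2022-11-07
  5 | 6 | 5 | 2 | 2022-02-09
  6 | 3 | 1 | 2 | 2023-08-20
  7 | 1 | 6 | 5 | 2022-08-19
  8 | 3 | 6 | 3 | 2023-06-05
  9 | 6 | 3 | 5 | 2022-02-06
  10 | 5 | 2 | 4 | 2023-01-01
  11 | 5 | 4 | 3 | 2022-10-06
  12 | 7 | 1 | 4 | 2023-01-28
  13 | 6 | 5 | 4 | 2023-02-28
SELECT COUNT(*) FROM customers WHERE signup_year > 2019

Execution result:
4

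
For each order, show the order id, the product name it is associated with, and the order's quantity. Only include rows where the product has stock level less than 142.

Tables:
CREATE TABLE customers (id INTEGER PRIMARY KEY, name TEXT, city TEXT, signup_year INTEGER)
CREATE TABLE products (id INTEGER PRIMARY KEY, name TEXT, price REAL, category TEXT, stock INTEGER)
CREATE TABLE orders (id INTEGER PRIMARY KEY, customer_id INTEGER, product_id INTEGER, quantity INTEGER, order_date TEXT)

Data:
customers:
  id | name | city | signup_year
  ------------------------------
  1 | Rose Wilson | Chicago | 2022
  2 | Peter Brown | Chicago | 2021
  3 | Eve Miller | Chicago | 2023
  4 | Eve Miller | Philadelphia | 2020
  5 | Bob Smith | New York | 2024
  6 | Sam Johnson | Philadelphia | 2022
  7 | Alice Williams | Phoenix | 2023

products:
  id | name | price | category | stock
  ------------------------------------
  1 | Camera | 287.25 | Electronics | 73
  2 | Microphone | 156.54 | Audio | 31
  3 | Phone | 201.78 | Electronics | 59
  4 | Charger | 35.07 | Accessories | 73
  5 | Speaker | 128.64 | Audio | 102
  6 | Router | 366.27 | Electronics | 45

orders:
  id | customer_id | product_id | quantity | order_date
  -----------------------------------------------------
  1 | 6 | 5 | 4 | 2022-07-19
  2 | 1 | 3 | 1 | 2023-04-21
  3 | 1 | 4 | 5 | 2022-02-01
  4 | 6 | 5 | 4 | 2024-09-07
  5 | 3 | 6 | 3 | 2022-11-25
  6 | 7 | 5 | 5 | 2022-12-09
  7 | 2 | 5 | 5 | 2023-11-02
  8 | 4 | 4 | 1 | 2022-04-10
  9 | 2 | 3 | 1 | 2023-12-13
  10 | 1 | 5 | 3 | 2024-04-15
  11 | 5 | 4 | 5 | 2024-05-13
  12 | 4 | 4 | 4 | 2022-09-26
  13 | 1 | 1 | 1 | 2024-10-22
SELECT c.id, p.name AS product, c.quantity FROM orders c JOIN products p ON c.product_id = p.id WHERE p.stock < 142

Execution result:
id | product | quantity
1 | Speaker | 4
2 | Phone | 1
3 | Charger | 5
4 | Speaker | 4
5 | Router | 3
6 | Speaker | 5
7 | Speaker | 5
8 | Charger | 1
9 | Phone | 1
10 | Speaker | 3
11 | Charger | 5
12 | Charger | 4
13 | Camera | 1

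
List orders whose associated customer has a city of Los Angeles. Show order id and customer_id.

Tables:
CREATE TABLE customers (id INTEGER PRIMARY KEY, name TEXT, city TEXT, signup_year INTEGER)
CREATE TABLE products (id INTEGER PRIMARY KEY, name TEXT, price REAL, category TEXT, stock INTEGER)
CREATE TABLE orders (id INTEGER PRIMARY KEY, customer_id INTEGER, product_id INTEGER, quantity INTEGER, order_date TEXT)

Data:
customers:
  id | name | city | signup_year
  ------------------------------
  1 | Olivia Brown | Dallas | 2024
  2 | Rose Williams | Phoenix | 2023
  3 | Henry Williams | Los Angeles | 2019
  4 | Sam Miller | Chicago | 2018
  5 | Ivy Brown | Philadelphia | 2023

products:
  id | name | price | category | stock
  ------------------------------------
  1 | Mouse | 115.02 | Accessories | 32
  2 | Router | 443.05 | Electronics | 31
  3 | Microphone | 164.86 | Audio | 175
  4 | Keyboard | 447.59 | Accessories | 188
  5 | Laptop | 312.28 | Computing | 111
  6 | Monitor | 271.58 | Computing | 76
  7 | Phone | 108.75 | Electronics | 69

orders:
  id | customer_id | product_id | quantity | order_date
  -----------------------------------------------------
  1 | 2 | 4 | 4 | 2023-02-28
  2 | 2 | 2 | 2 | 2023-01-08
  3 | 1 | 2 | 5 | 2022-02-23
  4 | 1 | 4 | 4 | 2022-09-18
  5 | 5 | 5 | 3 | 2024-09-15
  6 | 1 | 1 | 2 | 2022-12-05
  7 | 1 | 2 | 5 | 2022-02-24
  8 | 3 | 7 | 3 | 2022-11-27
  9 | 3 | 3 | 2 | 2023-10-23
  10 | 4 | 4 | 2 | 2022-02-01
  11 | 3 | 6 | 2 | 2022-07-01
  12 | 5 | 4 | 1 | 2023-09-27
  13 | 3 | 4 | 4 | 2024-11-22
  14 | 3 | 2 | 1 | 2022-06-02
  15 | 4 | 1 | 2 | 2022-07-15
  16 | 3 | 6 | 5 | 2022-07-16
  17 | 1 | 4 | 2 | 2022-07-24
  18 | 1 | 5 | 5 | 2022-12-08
SELECT id, customer_id FROM orders WHERE customer_id IN (SELECT id FROM customers WHERE city = 'Los Angeles')

Execution result:
id | customer_id
8 | 3
9 | 3
11 | 3
13 | 3
14 | 3
16 | 3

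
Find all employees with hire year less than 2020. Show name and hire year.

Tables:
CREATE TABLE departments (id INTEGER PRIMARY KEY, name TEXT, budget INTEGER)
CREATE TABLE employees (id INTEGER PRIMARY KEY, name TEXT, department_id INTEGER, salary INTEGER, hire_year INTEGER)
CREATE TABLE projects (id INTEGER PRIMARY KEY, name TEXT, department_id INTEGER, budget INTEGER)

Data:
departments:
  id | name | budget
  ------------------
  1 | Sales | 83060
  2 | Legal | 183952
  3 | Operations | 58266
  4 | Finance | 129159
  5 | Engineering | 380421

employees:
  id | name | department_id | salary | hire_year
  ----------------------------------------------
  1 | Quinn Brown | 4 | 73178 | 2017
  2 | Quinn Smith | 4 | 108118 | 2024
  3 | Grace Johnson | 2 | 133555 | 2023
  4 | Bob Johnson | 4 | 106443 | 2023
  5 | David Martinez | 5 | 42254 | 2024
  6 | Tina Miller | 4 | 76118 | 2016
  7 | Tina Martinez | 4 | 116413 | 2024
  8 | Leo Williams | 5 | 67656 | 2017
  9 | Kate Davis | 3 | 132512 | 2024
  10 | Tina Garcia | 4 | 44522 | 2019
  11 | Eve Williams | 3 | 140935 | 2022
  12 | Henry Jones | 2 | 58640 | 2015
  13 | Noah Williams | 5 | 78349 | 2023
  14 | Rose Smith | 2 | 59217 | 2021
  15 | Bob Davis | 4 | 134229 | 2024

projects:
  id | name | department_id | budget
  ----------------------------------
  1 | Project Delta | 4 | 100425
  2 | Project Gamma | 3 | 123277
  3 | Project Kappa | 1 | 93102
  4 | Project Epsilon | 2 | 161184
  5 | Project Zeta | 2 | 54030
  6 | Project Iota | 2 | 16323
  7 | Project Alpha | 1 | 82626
SELECT name, hire_year FROM employees WHERE hire_year < 2020

Execution result:
name | hire_year
Quinn Brown | 2017
Tina Miller | 2016
Leo Williams | 2017
Tina Garcia | 2019
Henry Jones | 2015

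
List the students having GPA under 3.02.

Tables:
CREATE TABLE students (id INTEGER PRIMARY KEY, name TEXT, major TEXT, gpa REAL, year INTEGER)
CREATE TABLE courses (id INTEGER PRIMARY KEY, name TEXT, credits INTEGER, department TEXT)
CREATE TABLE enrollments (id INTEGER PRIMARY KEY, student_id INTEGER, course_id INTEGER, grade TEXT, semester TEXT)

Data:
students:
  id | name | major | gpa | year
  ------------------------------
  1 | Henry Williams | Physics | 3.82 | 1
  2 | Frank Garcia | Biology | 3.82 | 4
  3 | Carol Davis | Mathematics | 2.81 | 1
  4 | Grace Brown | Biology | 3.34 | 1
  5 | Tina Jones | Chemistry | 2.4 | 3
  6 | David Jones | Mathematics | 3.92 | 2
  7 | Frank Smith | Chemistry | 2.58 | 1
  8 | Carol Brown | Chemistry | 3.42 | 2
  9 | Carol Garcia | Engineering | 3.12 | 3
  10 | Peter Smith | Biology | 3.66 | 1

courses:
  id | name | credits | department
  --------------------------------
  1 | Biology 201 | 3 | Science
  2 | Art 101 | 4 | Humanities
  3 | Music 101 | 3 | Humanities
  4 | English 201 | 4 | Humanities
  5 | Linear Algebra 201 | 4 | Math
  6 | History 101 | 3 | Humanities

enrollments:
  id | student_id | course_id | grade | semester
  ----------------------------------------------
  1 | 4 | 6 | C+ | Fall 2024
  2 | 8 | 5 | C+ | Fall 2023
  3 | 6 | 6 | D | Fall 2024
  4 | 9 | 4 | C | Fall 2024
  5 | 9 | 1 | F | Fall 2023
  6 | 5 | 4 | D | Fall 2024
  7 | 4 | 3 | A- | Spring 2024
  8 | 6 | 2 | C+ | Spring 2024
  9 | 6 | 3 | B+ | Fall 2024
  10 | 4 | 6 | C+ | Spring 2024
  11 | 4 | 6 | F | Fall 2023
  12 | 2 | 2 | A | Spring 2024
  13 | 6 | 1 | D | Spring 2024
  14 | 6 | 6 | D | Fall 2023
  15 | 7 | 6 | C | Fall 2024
SELECT name, gpa FROM students WHERE gpa < 3.02

Execution result:
name | gpa
Carol Davis | 2.81
Tina Jones | 2.40
Frank Smith | 2.58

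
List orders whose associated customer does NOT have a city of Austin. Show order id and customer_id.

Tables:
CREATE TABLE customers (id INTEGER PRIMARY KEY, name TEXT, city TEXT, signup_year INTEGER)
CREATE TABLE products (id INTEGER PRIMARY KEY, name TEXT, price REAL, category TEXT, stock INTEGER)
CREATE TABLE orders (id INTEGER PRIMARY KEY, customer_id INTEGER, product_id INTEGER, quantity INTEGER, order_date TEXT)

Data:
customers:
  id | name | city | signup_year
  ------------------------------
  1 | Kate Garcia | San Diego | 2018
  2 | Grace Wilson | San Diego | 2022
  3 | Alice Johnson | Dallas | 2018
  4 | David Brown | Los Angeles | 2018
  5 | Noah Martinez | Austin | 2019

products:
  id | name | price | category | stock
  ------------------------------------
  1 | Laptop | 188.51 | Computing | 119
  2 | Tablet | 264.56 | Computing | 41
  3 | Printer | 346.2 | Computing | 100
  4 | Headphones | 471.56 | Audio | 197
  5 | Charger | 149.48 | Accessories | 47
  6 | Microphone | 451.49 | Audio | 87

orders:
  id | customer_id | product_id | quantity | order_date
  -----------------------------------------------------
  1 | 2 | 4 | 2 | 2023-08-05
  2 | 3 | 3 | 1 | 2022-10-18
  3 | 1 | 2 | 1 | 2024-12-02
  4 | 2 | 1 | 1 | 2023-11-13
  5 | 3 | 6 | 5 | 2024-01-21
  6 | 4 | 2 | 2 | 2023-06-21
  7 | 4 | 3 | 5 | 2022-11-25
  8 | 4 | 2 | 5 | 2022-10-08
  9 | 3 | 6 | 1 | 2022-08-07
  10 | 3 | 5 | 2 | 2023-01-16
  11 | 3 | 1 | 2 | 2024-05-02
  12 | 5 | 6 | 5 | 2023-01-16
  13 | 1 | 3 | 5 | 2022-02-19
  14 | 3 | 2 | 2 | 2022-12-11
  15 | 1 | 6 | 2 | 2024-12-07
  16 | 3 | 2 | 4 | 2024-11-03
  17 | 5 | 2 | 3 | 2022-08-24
SELECT id, customer_id FROM orders WHERE customer_id NOT IN (SELECT id FROM customers WHERE city = 'Austin')

Execution result:
id | customer_id
1 | 2
2 | 3
3 | 1
4 | 2
5 | 3
6 | 4
7 | 4
8 | 4
9 | 3
10 | 3
11 | 3
13 | 1
14 | 3
15 | 1
16 | 3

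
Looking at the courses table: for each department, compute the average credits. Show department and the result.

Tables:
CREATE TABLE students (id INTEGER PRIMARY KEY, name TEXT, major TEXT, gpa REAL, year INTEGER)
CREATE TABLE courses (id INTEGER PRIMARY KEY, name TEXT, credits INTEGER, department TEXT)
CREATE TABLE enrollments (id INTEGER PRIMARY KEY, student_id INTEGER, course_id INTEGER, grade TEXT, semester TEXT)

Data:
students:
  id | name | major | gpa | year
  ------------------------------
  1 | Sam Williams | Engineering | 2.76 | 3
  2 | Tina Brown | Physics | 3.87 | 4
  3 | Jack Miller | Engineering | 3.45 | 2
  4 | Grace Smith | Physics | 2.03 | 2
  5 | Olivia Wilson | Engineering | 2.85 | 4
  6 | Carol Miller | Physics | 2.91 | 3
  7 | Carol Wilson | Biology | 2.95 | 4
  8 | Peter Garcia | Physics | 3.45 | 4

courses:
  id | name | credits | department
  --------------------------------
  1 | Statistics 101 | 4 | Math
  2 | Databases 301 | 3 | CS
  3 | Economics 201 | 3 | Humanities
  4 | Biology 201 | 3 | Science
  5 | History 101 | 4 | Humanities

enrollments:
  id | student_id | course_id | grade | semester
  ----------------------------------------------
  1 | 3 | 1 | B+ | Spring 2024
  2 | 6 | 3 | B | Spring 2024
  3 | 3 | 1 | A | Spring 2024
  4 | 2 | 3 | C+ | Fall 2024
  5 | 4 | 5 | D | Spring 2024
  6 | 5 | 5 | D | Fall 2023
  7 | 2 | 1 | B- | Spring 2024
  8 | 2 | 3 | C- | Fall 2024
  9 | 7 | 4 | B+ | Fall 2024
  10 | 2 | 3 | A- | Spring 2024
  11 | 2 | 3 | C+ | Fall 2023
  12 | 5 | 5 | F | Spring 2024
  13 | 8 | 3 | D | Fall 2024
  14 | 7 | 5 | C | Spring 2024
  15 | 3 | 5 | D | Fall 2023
SELECT department, AVG(credits) AS avg_credits FROM courses GROUP BY department

Execution result:
department | avg_credits
CS | 3.00
Humanities | 3.50
Math | 4.00
Science | 3.00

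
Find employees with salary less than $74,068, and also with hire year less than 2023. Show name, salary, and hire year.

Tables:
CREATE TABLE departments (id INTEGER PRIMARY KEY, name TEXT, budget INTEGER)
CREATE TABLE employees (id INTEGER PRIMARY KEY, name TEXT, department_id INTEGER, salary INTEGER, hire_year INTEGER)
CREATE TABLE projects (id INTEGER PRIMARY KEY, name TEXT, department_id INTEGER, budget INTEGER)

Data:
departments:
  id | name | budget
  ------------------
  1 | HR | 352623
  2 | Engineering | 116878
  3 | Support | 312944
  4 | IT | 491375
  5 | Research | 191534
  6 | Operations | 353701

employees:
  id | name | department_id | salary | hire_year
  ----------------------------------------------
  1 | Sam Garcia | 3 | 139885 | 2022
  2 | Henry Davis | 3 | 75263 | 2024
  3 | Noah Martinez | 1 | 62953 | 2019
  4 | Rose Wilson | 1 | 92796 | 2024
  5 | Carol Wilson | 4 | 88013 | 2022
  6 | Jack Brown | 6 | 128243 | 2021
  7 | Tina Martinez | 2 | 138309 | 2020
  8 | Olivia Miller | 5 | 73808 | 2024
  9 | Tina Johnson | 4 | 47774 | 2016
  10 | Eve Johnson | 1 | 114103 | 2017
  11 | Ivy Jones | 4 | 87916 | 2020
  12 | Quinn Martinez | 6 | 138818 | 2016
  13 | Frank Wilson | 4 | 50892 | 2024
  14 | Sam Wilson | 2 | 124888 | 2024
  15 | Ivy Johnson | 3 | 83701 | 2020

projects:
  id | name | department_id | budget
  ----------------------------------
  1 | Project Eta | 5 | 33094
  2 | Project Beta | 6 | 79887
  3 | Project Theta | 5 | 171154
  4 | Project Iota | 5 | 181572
SELECT name, salary, hire_year FROM employees WHERE salary < 74068 AND hire_year < 2023

Execution result:
name | salary | hire_year
Noah Martinez | 62953 | 2019
Tina Johnson | 47774 | 2016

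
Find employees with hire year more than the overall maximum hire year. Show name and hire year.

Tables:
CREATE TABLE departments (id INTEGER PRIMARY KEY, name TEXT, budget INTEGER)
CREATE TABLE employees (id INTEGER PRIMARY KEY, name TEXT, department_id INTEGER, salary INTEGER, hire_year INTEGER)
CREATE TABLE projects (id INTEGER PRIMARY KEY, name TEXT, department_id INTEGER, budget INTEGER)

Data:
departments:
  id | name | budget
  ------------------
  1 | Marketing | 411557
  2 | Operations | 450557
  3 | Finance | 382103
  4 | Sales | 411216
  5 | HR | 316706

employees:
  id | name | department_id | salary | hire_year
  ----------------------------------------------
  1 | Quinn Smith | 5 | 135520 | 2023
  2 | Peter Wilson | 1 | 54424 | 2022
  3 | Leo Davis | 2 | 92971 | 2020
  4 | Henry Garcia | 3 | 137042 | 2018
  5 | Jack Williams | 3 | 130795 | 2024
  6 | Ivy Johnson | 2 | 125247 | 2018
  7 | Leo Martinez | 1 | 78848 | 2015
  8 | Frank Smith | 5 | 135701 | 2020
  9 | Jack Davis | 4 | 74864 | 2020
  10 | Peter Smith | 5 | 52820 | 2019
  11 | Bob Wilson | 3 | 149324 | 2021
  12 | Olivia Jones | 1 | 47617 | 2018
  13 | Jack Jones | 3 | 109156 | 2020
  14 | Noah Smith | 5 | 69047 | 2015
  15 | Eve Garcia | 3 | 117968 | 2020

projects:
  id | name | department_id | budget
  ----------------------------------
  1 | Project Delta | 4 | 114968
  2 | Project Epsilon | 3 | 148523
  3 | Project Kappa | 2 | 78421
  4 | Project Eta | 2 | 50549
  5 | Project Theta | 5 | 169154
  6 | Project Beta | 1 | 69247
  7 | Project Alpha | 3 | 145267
SELECT name, hire_year FROM employees WHERE hire_year > (SELECT MAX(hire_year) FROM employees)

Execution result:
(no rows)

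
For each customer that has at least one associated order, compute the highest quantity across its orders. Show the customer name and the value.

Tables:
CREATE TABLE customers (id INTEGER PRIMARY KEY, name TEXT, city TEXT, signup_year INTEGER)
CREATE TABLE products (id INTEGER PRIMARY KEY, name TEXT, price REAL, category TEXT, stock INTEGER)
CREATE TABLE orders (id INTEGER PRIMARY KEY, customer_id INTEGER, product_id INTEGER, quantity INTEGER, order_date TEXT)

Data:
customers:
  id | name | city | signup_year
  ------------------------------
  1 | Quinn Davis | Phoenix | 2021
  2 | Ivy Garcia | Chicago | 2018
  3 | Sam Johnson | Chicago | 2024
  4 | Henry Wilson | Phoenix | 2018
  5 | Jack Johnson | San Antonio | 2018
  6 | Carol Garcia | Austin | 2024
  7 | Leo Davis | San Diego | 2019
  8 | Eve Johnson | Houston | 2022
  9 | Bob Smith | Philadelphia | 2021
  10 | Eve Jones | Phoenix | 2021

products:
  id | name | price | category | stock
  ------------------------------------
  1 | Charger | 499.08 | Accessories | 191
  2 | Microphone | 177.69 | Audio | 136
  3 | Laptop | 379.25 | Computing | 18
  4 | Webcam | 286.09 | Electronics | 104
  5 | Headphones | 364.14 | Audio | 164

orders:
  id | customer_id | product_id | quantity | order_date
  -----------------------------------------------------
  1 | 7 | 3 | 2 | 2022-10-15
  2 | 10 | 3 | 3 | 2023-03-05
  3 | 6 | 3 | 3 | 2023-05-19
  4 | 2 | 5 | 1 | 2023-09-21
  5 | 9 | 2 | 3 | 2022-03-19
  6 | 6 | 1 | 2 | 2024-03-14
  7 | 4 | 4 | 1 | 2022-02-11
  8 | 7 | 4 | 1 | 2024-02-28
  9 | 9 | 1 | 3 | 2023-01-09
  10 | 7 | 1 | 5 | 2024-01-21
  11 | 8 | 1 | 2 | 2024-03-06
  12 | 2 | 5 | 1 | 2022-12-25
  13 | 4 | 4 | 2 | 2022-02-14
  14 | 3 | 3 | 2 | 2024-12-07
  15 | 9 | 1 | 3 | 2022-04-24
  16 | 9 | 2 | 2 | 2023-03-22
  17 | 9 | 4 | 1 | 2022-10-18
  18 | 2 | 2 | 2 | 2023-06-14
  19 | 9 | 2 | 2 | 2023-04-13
SELECT p.name, MAX(c.quantity) AS max_quantity FROM orders c JOIN customers p ON c.customer_id = p.id GROUP BY p.id, p.name

Execution result:
name | max_quantity
Ivy Garcia | 2
Sam Johnson | 2
Henry Wilson | 2
Carol Garcia | 3
Leo Davis | 5
Eve Johnson | 2
Bob Smith | 3
Eve Jones | 3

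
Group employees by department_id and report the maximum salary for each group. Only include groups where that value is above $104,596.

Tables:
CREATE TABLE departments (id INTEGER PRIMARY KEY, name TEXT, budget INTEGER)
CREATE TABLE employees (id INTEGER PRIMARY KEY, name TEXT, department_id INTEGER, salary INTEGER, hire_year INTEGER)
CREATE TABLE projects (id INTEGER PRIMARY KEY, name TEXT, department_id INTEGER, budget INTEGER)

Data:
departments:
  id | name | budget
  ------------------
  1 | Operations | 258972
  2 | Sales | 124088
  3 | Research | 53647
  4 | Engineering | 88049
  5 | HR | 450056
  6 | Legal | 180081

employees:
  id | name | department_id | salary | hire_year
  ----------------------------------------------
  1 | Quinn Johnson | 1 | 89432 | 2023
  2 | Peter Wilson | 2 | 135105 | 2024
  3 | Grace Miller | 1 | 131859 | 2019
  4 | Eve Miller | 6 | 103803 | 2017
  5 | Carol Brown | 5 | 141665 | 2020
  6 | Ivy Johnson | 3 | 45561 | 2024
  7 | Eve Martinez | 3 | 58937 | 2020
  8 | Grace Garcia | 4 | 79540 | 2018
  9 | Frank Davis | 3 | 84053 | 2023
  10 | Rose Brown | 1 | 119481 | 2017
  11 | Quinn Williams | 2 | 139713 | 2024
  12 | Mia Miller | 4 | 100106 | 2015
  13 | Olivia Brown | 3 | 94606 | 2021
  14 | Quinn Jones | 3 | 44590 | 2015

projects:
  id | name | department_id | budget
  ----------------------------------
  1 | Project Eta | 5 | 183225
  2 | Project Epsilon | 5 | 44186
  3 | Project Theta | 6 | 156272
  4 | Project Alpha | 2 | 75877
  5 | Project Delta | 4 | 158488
SELECT department_id, MAX(salary) AS max_salary FROM employees GROUP BY department_id HAVING MAX(salary) > 104596

Execution result:
department_id | max_salary
1 | 131859
2 | 139713
5 | 141665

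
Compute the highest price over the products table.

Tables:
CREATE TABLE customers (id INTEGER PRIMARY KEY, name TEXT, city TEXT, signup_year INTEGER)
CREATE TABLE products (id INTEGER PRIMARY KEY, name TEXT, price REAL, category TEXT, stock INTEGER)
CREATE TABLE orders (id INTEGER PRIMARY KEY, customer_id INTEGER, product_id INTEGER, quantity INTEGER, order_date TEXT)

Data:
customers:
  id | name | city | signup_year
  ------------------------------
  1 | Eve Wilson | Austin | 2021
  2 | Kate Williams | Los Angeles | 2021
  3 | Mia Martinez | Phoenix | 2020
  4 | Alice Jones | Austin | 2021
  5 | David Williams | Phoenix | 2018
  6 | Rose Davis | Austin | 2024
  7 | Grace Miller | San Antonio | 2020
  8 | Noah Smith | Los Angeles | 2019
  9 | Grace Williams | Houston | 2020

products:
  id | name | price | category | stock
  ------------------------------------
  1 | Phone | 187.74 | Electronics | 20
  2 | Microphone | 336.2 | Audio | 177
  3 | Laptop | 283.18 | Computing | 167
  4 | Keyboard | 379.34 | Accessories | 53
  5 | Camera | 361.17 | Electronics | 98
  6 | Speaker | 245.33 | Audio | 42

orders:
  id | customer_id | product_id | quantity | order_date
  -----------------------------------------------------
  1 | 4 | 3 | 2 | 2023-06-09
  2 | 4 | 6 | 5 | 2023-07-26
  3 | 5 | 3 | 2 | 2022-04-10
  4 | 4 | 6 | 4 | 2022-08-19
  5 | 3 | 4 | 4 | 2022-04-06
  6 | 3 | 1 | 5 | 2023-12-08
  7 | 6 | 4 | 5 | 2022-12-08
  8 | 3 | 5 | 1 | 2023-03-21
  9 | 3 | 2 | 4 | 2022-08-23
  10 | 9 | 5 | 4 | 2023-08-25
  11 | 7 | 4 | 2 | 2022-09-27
SELECT MAX(price) FROM products

Execution result:
379.34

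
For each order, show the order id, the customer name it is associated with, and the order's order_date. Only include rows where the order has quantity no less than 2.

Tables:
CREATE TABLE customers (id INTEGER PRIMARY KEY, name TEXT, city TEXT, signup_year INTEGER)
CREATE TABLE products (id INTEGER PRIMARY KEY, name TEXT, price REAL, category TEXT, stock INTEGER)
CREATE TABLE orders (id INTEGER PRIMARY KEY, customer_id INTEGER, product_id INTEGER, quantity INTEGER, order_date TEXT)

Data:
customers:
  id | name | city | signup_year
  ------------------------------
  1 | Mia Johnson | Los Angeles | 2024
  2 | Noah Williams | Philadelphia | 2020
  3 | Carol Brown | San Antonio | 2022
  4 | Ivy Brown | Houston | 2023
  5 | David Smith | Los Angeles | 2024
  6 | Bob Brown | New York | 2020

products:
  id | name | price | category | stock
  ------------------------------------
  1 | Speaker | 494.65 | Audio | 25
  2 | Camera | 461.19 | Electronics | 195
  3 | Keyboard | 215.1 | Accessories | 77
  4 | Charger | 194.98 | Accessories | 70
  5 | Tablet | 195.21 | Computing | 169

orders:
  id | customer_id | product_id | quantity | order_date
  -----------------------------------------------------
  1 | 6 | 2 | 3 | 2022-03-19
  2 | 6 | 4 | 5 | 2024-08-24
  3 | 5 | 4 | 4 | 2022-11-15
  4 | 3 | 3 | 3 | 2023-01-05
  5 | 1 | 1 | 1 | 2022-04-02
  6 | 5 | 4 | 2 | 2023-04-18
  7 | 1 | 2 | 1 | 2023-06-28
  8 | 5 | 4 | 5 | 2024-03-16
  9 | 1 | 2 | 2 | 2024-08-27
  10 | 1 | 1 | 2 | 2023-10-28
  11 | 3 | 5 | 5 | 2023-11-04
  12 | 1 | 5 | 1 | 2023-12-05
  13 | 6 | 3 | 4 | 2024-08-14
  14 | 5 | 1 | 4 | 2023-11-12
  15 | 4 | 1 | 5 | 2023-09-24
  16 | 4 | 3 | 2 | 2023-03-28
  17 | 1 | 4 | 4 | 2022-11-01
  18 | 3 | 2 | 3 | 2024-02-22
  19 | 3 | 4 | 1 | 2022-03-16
SELECT c.id, p.name AS customer, c.order_date FROM orders c JOIN customers p ON c.customer_id = p.id WHERE c.quantity >= 2

Execution result:
id | customer | order_date
1 | Bob Brown | 2022-03-19
2 | Bob Brown | 2024-08-24
3 | David Smith | 2022-11-15
4 | Carol Brown | 2023-01-05
6 | David Smith | 2023-04-18
8 | David Smith | 2024-03-16
9 | Mia Johnson | 2024-08-27
10 | Mia Johnson | 2023-10-28
11 | Carol Brown | 2023-11-04
13 | Bob Brown | 2024-08-14
14 | David Smith | 2023-11-12
15 | Ivy Brown | 2023-09-24
16 | Ivy Brown | 2023-03-28
17 | Mia Johnson | 2022-11-01
18 | Carol Brown | 2024-02-22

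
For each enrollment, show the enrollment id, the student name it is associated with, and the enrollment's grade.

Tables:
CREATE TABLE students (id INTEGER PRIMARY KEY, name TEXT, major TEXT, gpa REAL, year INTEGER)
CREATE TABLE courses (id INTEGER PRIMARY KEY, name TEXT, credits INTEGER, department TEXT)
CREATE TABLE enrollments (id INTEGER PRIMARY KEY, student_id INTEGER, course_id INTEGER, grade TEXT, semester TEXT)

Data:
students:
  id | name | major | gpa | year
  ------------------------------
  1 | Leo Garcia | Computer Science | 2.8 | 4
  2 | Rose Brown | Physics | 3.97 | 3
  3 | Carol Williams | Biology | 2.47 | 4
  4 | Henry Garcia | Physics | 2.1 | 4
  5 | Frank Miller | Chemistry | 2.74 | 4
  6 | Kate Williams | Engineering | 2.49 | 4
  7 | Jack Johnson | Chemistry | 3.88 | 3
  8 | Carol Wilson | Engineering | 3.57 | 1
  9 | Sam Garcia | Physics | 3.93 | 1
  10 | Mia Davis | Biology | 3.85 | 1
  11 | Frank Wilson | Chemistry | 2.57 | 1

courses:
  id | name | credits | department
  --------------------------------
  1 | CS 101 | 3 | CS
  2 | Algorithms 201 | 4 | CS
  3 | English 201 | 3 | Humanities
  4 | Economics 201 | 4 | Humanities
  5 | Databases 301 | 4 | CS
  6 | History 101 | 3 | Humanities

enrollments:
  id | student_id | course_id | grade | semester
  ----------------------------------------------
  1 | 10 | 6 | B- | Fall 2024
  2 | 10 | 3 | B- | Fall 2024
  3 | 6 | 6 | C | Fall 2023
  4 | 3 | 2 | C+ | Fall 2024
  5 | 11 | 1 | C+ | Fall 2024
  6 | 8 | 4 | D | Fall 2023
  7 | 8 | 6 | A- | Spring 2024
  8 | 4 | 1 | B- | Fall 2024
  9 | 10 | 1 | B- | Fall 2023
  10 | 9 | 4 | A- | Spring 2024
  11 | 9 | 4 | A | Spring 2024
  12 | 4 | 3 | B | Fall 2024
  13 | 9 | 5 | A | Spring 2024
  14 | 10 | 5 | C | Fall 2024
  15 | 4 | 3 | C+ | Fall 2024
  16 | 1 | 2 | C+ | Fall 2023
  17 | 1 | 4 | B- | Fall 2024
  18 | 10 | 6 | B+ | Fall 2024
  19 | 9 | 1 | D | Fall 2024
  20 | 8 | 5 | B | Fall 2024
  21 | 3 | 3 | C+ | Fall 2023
SELECT c.id, p.name AS student, c.grade FROM enrollments c JOIN students p ON c.student_id = p.id

Execution result:
id | student | grade
1 | Mia Davis | B-
2 | Mia Davis | B-
3 | Kate Williams | C
4 | Carol Williams | C+
5 | Frank Wilson | C+
6 | Carol Wilson | D
7 | Carol Wilson | A-
8 | Henry Garcia | B-
9 | Mia Davis | B-
10 | Sam Garcia | A-
11 | Sam Garcia | A
12 | Henry Garcia | B
13 | Sam Garcia | A
14 | Mia Davis | C
15 | Henry Garcia | C+
16 | Leo Garcia | C+
17 | Leo Garcia | B-
18 | Mia Davis | B+
19 | Sam Garcia | D
20 | Carol Wilson | B
21 | Carol Williams | C+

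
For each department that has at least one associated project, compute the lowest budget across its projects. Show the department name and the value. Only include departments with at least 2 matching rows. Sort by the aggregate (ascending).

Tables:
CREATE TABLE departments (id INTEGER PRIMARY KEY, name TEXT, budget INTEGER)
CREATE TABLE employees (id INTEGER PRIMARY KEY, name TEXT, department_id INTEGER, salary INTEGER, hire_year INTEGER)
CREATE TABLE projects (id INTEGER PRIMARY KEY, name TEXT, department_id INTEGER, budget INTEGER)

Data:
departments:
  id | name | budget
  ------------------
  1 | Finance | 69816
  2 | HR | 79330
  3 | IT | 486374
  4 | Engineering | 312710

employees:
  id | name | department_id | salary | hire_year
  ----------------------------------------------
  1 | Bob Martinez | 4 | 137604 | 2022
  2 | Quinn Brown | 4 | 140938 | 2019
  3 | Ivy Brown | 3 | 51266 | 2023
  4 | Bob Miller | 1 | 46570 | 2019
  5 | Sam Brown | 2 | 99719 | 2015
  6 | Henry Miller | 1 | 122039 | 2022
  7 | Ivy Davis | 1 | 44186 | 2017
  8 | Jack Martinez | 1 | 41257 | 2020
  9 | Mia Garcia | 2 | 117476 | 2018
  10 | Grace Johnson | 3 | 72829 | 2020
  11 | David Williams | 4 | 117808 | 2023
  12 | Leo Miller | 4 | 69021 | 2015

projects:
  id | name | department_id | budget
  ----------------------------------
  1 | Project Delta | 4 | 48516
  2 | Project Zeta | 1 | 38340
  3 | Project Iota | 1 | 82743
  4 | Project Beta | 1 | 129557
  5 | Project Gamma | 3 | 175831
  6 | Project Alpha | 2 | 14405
SELECT p.name, MIN(c.budget) AS min_budget FROM projects c JOIN departments p ON c.department_id = p.id GROUP BY p.id, p.name HAVING COUNT(*) >= 2 ORDER BY min_budget ASC

Execution result:
name | min_budget
Finance | 38340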